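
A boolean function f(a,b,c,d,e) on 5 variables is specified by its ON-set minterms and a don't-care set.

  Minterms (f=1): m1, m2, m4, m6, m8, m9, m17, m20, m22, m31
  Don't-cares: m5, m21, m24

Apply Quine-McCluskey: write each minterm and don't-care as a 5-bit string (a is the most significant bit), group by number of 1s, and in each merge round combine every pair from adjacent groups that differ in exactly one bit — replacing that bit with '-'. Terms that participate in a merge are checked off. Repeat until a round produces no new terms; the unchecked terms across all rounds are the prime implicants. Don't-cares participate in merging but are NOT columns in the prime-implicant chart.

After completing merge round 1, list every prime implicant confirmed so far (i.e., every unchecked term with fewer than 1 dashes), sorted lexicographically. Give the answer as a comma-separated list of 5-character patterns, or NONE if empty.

11111

size-2^0 implicants → 00001(✓)  00010(✓)  00100(✓)  00101(✓)  00110(✓)  01000(✓)  01001(✓)  10001(✓)  10100(✓)  10101(✓)  10110(✓)  11000(✓)  11111
size-2^1 implicants → -0001(✓)  -0100(✓)  -0101(✓)  -0110(✓)  -1000  0-001  00-01(✓)  00-10  001-0(✓)  0010-(✓)  0100-  10-01(✓)  101-0(✓)  1010-(✓)
size-2^2 implicants → -0-01  -01-0  -010-
Unchecked terms (primes): -0-01, -01-0, -010-, -1000, 0-001, 00-10, 0100-, 11111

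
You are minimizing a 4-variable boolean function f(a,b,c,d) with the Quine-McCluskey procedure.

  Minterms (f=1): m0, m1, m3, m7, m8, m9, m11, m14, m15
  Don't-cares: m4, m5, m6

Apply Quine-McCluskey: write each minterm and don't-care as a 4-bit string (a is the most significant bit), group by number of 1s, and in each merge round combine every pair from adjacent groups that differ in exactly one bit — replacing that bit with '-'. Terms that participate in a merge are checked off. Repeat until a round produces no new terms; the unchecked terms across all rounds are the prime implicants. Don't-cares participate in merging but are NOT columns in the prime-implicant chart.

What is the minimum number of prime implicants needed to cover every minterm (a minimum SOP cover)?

Round 0: 0000✓ 0001✓ 0011✓ 0100✓ 0101✓ 0110✓ 0111✓ 1000✓ 1001✓ 1011✓ 1110✓ 1111✓
Round 1: -000✓ -001✓ -011✓ -110✓ -111✓ 0-00✓ 0-01✓ 0-11✓ 00-1✓ 000-✓ 01-0✓ 01-1✓ 010-✓ 011-✓ 1-11✓ 10-1✓ 100-✓ 111-✓
Round 2: --11 -0-1 -00- -11- 0--1 0-0- 01--
PIs = {--11, -0-1, -00-, -11-, 0--1, 0-0-, 01--}
Coverage chart:
  m0: -00-,0-0-
  m1: -0-1,-00-,0--1,0-0-
  m3: --11,-0-1,0--1
  m7: --11,-11-,0--1,01--
  m8: -00- ←essential
  m9: -0-1,-00-
  m11: --11,-0-1
  m14: -11- ←essential
  m15: --11,-11-
Essential: -00-, -11-
Petrick residual → --11
Min cover (3 terms): cd + b'c' + bc

3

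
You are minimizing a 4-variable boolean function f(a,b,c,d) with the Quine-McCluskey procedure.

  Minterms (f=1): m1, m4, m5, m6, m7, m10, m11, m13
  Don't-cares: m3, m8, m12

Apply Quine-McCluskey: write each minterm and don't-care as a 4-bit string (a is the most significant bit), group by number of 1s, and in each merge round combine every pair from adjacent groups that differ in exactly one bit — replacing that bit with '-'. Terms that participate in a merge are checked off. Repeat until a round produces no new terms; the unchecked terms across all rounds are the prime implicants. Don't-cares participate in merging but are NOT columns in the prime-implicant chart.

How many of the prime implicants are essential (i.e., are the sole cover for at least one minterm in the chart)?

3

[col 0] 0001*, 0011*, 0100*, 0101*, 0110*, 0111*, 1000*, 1010*, 1011*, 1100*, 1101*
[col 1] -011, -100*, -101*, 0-01*, 0-11*, 00-1*, 01-0*, 01-1*, 010-*, 011-*, 1-00, 10-0, 101-, 110-*
[col 2] -10-, 0--1, 01--
Prime implicants: -011, -10-, 0--1, 01--, 1-00, 10-0, 101-
PI chart (minterm → PIs covering it):
  1 | 0--1  (sole → essential)
  4 | -10-,01--
  5 | -10-,0--1,01--
  6 | 01--  (sole → essential)
  7 | 0--1,01--
  10 | 10-0,101-
  11 | -011,101-
  13 | -10-  (sole → essential)
Essential prime implicants: -10-, 0--1, 01--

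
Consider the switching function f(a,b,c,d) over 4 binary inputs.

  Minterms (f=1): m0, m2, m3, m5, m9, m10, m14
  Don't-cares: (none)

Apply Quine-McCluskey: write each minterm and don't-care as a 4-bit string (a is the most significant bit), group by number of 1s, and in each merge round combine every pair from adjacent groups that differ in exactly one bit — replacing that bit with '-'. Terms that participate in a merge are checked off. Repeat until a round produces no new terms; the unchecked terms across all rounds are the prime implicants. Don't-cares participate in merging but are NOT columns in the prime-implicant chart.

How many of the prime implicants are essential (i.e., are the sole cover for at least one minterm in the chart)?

5

[col 0] 0000*, 0010*, 0011*, 0101, 1001, 1010*, 1110*
[col 1] -010, 00-0, 001-, 1-10
Prime implicants: -010, 00-0, 001-, 0101, 1-10, 1001
PI chart (minterm → PIs covering it):
  0 | 00-0  (sole → essential)
  2 | -010,00-0,001-
  3 | 001-  (sole → essential)
  5 | 0101  (sole → essential)
  9 | 1001  (sole → essential)
  10 | -010,1-10
  14 | 1-10  (sole → essential)
Essential prime implicants: 00-0, 001-, 0101, 1-10, 1001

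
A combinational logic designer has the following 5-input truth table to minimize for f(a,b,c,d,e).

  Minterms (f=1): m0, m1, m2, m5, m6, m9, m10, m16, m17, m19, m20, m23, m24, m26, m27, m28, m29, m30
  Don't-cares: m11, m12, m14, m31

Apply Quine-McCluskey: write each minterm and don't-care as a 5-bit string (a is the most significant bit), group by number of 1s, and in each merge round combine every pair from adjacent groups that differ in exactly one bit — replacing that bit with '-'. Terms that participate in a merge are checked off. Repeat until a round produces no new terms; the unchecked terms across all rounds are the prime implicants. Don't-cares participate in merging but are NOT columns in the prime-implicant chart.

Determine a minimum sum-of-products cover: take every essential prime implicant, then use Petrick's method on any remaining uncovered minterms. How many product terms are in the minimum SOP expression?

8

Round 0: 00000✓ 00001✓ 00010✓ 00101✓ 00110✓ 01001✓ 01010✓ 01011✓ 01100✓ 01110✓ 10000✓ 10001✓ 10011✓ 10100✓ 10111✓ 11000✓ 11010✓ 11011✓ 11100✓ 11101✓ 11110✓ 11111✓
Round 1: -0000✓ -0001✓ -1010✓ -1011✓ -1100✓ -1110✓ 0-001 0-010✓ 0-110✓ 00-01 00-10✓ 000-0 0000-✓ 01-10✓ 010-1 0101-✓ 011-0✓ 1-000✓ 1-011✓ 1-100✓ 1-111✓ 10-00✓ 10-11✓ 100-1 1000-✓ 11-00✓ 11-10✓ 11-11✓ 110-0✓ 1101-✓ 111-0✓ 111-1✓ 1110-✓ 1111-✓
Round 2: -000- -1-10 -101- -11-0 0--10 1--00 1--11 11--0 11-1- 111--
PIs = {-000-, -1-10, -101-, -11-0, 0--10, 0-001, 00-01, 000-0, 010-1, 1--00, 1--11, 100-1, 11--0, 11-1-, 111--}
Coverage chart:
  m0: -000-,000-0
  m1: -000-,0-001,00-01
  m2: 0--10,000-0
  m5: 00-01 ←essential
  m6: 0--10 ←essential
  m9: 0-001,010-1
  m10: -1-10,-101-,0--10
  m16: -000-,1--00
  m17: -000-,100-1
  m19: 1--11,100-1
  m20: 1--00 ←essential
  m23: 1--11 ←essential
  m24: 1--00,11--0
  m26: -1-10,-101-,11--0,11-1-
  m27: -101-,1--11,11-1-
  m28: -11-0,1--00,11--0,111--
  m29: 111-- ←essential
  m30: -1-10,-11-0,11--0,11-1-,111--
Essential: 0--10, 00-01, 1--00, 1--11, 111--
Petrick residual → -000-, -1-10, 0-001
Min cover (8 terms): b'c'd' + bde' + a'de' + a'c'd'e + a'b'd'e + ad'e' + ade + abc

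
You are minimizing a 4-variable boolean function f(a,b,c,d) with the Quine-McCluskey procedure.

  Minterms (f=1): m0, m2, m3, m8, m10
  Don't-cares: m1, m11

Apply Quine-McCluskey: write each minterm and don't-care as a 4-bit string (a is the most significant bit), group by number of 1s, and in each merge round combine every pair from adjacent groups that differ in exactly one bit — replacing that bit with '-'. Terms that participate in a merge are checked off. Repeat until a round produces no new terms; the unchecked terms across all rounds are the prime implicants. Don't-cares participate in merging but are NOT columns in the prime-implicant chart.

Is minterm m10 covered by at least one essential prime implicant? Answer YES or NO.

YES

Round 0: 0000✓ 0001✓ 0010✓ 0011✓ 1000✓ 1010✓ 1011✓
Round 1: -000✓ -010✓ -011✓ 00-0✓ 00-1✓ 000-✓ 001-✓ 10-0✓ 101-✓
Round 2: -0-0 -01- 00--
PIs = {-0-0, -01-, 00--}
Coverage chart:
  m0: -0-0,00--
  m2: -0-0,-01-,00--
  m3: -01-,00--
  m8: -0-0 ←essential
  m10: -0-0,-01-
Essential: -0-0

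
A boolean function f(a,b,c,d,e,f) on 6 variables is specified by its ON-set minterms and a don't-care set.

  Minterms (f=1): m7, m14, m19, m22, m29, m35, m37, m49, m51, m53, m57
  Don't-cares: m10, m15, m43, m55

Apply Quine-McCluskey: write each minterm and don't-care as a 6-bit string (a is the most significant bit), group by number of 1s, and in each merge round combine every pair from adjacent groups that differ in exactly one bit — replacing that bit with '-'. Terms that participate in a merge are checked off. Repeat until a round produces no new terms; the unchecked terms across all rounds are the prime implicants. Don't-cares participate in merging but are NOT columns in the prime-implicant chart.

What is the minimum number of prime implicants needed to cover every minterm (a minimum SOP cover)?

8

[col 0] 000111*, 001010*, 001110*, 001111*, 010011*, 010110, 011101, 100011*, 100101*, 101011*, 110001*, 110011*, 110101*, 110111*, 111001*
[col 1] -10011, 00-111, 001-10, 00111-, 1-0011, 1-0101, 10-011, 11-001, 110-01*, 110-11*, 1100-1*, 1101-1*
[col 2] 110--1
Prime implicants: -10011, 00-111, 001-10, 00111-, 010110, 011101, 1-0011, 1-0101, 10-011, 11-001, 110--1
PI chart (minterm → PIs covering it):
  7 | 00-111  (sole → essential)
  14 | 001-10,00111-
  19 | -10011  (sole → essential)
  22 | 010110  (sole → essential)
  29 | 011101  (sole → essential)
  35 | 1-0011,10-011
  37 | 1-0101  (sole → essential)
  49 | 11-001,110--1
  51 | -10011,1-0011,110--1
  53 | 1-0101,110--1
  57 | 11-001  (sole → essential)
Essential prime implicants: -10011, 00-111, 010110, 011101, 1-0101, 11-001
Petrick residual → 001-10, 1-0011
Minimum SOP uses 8 PIs: bc'd'ef + a'b'def + a'b'cef' + a'bc'def' + a'bcde'f + ac'd'ef + ac'de'f + abd'e'f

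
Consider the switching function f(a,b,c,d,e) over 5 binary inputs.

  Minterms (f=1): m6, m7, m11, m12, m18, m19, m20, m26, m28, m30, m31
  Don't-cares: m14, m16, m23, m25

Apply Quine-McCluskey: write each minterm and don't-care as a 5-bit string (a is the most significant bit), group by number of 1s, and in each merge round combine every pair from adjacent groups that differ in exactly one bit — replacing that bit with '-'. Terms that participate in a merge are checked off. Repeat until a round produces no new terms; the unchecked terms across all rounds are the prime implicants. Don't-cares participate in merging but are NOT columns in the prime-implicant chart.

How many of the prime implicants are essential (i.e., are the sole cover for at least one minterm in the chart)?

Round 0: 00110✓ 00111✓ 01011 01100✓ 01110✓ 10000✓ 10010✓ 10011✓ 10100✓ 10111✓ 11001 11010✓ 11100✓ 11110✓ 11111✓
Round 1: -0111 -1100✓ -1110✓ 0-110 0011- 011-0✓ 1-010 1-100 1-111 10-00 10-11 100-0 1001- 11-10 111-0✓ 1111-
Round 2: -11-0
PIs = {-0111, -11-0, 0-110, 0011-, 01011, 1-010, 1-100, 1-111, 10-00, 10-11, 100-0, 1001-, 11-10, 11001, 1111-}
Coverage chart:
  m6: 0-110,0011-
  m7: -0111,0011-
  m11: 01011 ←essential
  m12: -11-0 ←essential
  m18: 1-010,100-0,1001-
  m19: 10-11,1001-
  m20: 1-100,10-00
  m26: 1-010,11-10
  m28: -11-0,1-100
  m30: -11-0,11-10,1111-
  m31: 1-111,1111-
Essential: -11-0, 01011

2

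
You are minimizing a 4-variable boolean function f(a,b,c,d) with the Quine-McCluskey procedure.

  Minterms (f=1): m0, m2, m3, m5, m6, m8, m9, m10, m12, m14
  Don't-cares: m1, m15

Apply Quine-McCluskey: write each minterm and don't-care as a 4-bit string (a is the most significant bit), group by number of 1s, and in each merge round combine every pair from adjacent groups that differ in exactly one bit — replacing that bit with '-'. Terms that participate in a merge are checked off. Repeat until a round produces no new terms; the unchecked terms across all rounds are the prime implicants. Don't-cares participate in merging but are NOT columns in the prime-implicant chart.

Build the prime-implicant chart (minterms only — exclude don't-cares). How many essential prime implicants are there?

5

size-2^0 implicants → 0000(✓)  0001(✓)  0010(✓)  0011(✓)  0101(✓)  0110(✓)  1000(✓)  1001(✓)  1010(✓)  1100(✓)  1110(✓)  1111(✓)
size-2^1 implicants → -000(✓)  -001(✓)  -010(✓)  -110(✓)  0-01  0-10(✓)  00-0(✓)  00-1(✓)  000-(✓)  001-(✓)  1-00(✓)  1-10(✓)  10-0(✓)  100-(✓)  11-0(✓)  111-
size-2^2 implicants → --10  -0-0  -00-  00--  1--0
Unchecked terms (primes): --10, -0-0, -00-, 0-01, 00--, 1--0, 111-
Minterm coverage:
  m0 ⊆ -0-0,-00-,00--
  m2 ⊆ --10,-0-0,00--
  m3 ⊆ 00-- [E]
  m5 ⊆ 0-01 [E]
  m6 ⊆ --10 [E]
  m8 ⊆ -0-0,-00-,1--0
  m9 ⊆ -00- [E]
  m10 ⊆ --10,-0-0,1--0
  m12 ⊆ 1--0 [E]
  m14 ⊆ --10,1--0,111-
E = {--10, -00-, 0-01, 00--, 1--0}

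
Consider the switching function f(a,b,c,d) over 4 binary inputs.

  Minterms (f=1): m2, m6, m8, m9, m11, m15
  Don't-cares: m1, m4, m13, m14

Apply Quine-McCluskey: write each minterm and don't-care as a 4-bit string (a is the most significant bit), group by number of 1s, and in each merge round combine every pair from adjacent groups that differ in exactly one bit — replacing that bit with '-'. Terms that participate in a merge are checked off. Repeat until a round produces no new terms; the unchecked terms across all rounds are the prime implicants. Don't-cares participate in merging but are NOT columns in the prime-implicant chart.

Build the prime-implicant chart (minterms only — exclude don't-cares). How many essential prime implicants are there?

3

[col 0] 0001*, 0010*, 0100*, 0110*, 1000*, 1001*, 1011*, 1101*, 1110*, 1111*
[col 1] -001, -110, 0-10, 01-0, 1-01*, 1-11*, 10-1*, 100-, 11-1*, 111-
[col 2] 1--1
Prime implicants: -001, -110, 0-10, 01-0, 1--1, 100-, 111-
PI chart (minterm → PIs covering it):
  2 | 0-10  (sole → essential)
  6 | -110,0-10,01-0
  8 | 100-  (sole → essential)
  9 | -001,1--1,100-
  11 | 1--1  (sole → essential)
  15 | 1--1,111-
Essential prime implicants: 0-10, 1--1, 100-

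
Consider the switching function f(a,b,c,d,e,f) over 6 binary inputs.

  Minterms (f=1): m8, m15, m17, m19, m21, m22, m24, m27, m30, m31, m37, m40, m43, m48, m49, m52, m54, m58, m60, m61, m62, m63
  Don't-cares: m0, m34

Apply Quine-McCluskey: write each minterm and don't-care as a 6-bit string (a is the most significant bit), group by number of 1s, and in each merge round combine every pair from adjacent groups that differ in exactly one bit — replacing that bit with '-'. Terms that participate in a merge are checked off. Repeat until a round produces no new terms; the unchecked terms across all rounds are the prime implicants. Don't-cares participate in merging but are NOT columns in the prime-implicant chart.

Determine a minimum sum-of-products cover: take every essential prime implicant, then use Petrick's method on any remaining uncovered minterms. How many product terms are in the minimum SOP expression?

size-2^0 implicants → 000000(✓)  001000(✓)  001111(✓)  010001(✓)  010011(✓)  010101(✓)  010110(✓)  011000(✓)  011011(✓)  011110(✓)  011111(✓)  100010  100101  101000(✓)  101011  110000(✓)  110001(✓)  110100(✓)  110110(✓)  111010(✓)  111100(✓)  111101(✓)  111110(✓)  111111(✓)
size-2^1 implicants → -01000  -10001  -10110(✓)  -11110(✓)  -11111(✓)  0-1000  0-1111  00-000  01-011  01-110(✓)  010-01  0100-1  011-11  01111-(✓)  11-100(✓)  11-110(✓)  110-00  11000-  1101-0(✓)  111-10  1111-0(✓)  1111-1(✓)  11110-(✓)  11111-(✓)
size-2^2 implicants → -1-110  -1111-  11-1-0  1111--
Unchecked terms (primes): -01000, -1-110, -10001, -1111-, 0-1000, 0-1111, 00-000, 01-011, 010-01, 0100-1, 011-11, 100010, 100101, 101011, 11-1-0, 110-00, 11000-, 111-10, 1111--
Minterm coverage:
  m8 ⊆ -01000,0-1000,00-000
  m15 ⊆ 0-1111 [E]
  m17 ⊆ -10001,010-01,0100-1
  m19 ⊆ 01-011,0100-1
  m21 ⊆ 010-01 [E]
  m22 ⊆ -1-110 [E]
  m24 ⊆ 0-1000 [E]
  m27 ⊆ 01-011,011-11
  m30 ⊆ -1-110,-1111-
  m31 ⊆ -1111-,0-1111,011-11
  m37 ⊆ 100101 [E]
  m40 ⊆ -01000 [E]
  m43 ⊆ 101011 [E]
  m48 ⊆ 110-00,11000-
  m49 ⊆ -10001,11000-
  m52 ⊆ 11-1-0,110-00
  m54 ⊆ -1-110,11-1-0
  m58 ⊆ 111-10 [E]
  m60 ⊆ 11-1-0,1111--
  m61 ⊆ 1111-- [E]
  m62 ⊆ -1-110,-1111-,11-1-0,111-10,1111--
  m63 ⊆ -1111-,1111--
E = {-01000, -1-110, 0-1000, 0-1111, 010-01, 100101, 101011, 111-10, 1111--}
Petrick residual → -10001, 01-011, 110-00
Cover = b'cd'e'f' + bdef' + bc'd'e'f + a'cd'e'f' + a'cdef + a'bd'ef + a'bc'e'f + ab'c'de'f + ab'cd'ef + abc'e'f' + abcef' + abcd  |cover|=12

12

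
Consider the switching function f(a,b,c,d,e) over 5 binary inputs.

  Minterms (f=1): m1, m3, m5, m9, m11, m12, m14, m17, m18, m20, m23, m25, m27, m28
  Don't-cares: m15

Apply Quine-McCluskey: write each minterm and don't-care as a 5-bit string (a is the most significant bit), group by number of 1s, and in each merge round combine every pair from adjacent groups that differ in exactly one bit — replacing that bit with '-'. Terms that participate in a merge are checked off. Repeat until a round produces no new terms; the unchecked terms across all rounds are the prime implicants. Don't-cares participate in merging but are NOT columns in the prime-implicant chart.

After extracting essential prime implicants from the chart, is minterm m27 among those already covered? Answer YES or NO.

YES

[col 0] 00001*, 00011*, 00101*, 01001*, 01011*, 01100*, 01110*, 01111*, 10001*, 10010, 10100*, 10111, 11001*, 11011*, 11100*
[col 1] -0001*, -1001*, -1011*, -1100, 0-001*, 0-011*, 00-01, 000-1*, 01-11, 010-1*, 011-0, 0111-, 1-001*, 1-100, 110-1*
[col 2] --001, -10-1, 0-0-1
Prime implicants: --001, -10-1, -1100, 0-0-1, 00-01, 01-11, 011-0, 0111-, 1-100, 10010, 10111
PI chart (minterm → PIs covering it):
  1 | --001,0-0-1,00-01
  3 | 0-0-1  (sole → essential)
  5 | 00-01  (sole → essential)
  9 | --001,-10-1,0-0-1
  11 | -10-1,0-0-1,01-11
  12 | -1100,011-0
  14 | 011-0,0111-
  17 | --001  (sole → essential)
  18 | 10010  (sole → essential)
  20 | 1-100  (sole → essential)
  23 | 10111  (sole → essential)
  25 | --001,-10-1
  27 | -10-1  (sole → essential)
  28 | -1100,1-100
Essential prime implicants: --001, -10-1, 0-0-1, 00-01, 1-100, 10010, 10111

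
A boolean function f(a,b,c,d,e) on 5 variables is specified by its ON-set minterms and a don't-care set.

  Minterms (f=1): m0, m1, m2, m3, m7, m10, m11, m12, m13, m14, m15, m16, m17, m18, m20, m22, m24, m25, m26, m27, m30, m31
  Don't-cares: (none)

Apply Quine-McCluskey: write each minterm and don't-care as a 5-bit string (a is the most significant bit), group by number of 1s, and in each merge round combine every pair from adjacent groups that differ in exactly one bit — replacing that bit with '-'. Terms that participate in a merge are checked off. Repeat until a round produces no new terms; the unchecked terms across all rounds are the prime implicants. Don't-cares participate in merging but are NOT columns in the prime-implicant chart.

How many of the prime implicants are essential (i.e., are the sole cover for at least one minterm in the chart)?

Round 0: 00000✓ 00001✓ 00010✓ 00011✓ 00111✓ 01010✓ 01011✓ 01100✓ 01101✓ 01110✓ 01111✓ 10000✓ 10001✓ 10010✓ 10100✓ 10110✓ 11000✓ 11001✓ 11010✓ 11011✓ 11110✓ 11111✓
Round 1: -0000✓ -0001✓ -0010✓ -1010✓ -1011✓ -1110✓ -1111✓ 0-010✓ 0-011✓ 0-111✓ 00-11✓ 000-0✓ 000-1✓ 0000-✓ 0001-✓ 01-10✓ 01-11✓ 0101-✓ 011-0✓ 011-1✓ 0110-✓ 0111-✓ 1-000✓ 1-001✓ 1-010✓ 1-110✓ 10-00✓ 10-10✓ 100-0✓ 1000-✓ 101-0✓ 11-10✓ 11-11✓ 110-0✓ 110-1✓ 1100-✓ 1101-✓ 1111-✓
Round 2: --010 -00-0 -000- -1-10✓ -1-11✓ -101-✓ -111-✓ 0--11 0-01- 000-- 01-1-✓ 011-- 1--10 1-0-0 1-00- 10--0 11-1-✓ 110--
Round 3: -1-1-
PIs = {--010, -00-0, -000-, -1-1-, 0--11, 0-01-, 000--, 011--, 1--10, 1-0-0, 1-00-, 10--0, 110--}
Coverage chart:
  m0: -00-0,-000-,000--
  m1: -000-,000--
  m2: --010,-00-0,0-01-,000--
  m3: 0--11,0-01-,000--
  m7: 0--11 ←essential
  m10: --010,-1-1-,0-01-
  m11: -1-1-,0--11,0-01-
  m12: 011-- ←essential
  m13: 011-- ←essential
  m14: -1-1-,011--
  m15: -1-1-,0--11,011--
  m16: -00-0,-000-,1-0-0,1-00-,10--0
  m17: -000-,1-00-
  m18: --010,-00-0,1--10,1-0-0,10--0
  m20: 10--0 ←essential
  m22: 1--10,10--0
  m24: 1-0-0,1-00-,110--
  m25: 1-00-,110--
  m26: --010,-1-1-,1--10,1-0-0,110--
  m27: -1-1-,110--
  m30: -1-1-,1--10
  m31: -1-1- ←essential
Essential: -1-1-, 0--11, 011--, 10--0

4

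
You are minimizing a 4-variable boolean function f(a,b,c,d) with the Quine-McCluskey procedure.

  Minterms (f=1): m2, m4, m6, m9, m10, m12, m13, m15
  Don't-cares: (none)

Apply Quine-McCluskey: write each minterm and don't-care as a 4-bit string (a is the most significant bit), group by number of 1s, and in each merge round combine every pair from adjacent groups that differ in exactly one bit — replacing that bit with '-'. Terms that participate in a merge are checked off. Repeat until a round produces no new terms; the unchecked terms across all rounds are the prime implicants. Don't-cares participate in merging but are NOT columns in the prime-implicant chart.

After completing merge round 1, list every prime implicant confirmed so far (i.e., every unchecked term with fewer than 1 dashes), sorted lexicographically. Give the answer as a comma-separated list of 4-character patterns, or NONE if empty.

Round 0: 0010✓ 0100✓ 0110✓ 1001✓ 1010✓ 1100✓ 1101✓ 1111✓
Round 1: -010 -100 0-10 01-0 1-01 11-1 110-
PIs = {-010, -100, 0-10, 01-0, 1-01, 11-1, 110-}

NONE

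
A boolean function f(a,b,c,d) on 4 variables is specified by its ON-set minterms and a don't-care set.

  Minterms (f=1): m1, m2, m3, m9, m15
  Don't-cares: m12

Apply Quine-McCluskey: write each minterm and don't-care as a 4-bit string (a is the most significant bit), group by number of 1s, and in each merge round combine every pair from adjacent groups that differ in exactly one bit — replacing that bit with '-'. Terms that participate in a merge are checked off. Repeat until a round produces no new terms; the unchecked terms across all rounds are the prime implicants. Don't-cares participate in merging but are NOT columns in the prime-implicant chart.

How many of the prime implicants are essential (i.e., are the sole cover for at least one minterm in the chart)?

[col 0] 0001*, 0010*, 0011*, 1001*, 1100, 1111
[col 1] -001, 00-1, 001-
Prime implicants: -001, 00-1, 001-, 1100, 1111
PI chart (minterm → PIs covering it):
  1 | -001,00-1
  2 | 001-  (sole → essential)
  3 | 00-1,001-
  9 | -001  (sole → essential)
  15 | 1111  (sole → essential)
Essential prime implicants: -001, 001-, 1111

3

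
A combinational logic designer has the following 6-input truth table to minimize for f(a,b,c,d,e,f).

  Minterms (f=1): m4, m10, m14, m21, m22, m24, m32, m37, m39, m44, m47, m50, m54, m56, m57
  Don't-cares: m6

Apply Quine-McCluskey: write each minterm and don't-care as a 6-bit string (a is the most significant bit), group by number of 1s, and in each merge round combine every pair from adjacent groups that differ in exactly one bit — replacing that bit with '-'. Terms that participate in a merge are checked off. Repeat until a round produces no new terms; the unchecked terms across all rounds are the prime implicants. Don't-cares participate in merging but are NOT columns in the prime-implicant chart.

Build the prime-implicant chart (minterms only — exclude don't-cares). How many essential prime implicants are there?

size-2^0 implicants → 000100(✓)  000110(✓)  001010(✓)  001110(✓)  010101  010110(✓)  011000(✓)  100000  100101(✓)  100111(✓)  101100  101111(✓)  110010(✓)  110110(✓)  111000(✓)  111001(✓)
size-2^1 implicants → -10110  -11000  0-0110  00-110  0001-0  001-10  10-111  1001-1  110-10  11100-
Unchecked terms (primes): -10110, -11000, 0-0110, 00-110, 0001-0, 001-10, 010101, 10-111, 100000, 1001-1, 101100, 110-10, 11100-
Minterm coverage:
  m4 ⊆ 0001-0 [E]
  m10 ⊆ 001-10 [E]
  m14 ⊆ 00-110,001-10
  m21 ⊆ 010101 [E]
  m22 ⊆ -10110,0-0110
  m24 ⊆ -11000 [E]
  m32 ⊆ 100000 [E]
  m37 ⊆ 1001-1 [E]
  m39 ⊆ 10-111,1001-1
  m44 ⊆ 101100 [E]
  m47 ⊆ 10-111 [E]
  m50 ⊆ 110-10 [E]
  m54 ⊆ -10110,110-10
  m56 ⊆ -11000,11100-
  m57 ⊆ 11100- [E]
E = {-11000, 0001-0, 001-10, 010101, 10-111, 100000, 1001-1, 101100, 110-10, 11100-}

10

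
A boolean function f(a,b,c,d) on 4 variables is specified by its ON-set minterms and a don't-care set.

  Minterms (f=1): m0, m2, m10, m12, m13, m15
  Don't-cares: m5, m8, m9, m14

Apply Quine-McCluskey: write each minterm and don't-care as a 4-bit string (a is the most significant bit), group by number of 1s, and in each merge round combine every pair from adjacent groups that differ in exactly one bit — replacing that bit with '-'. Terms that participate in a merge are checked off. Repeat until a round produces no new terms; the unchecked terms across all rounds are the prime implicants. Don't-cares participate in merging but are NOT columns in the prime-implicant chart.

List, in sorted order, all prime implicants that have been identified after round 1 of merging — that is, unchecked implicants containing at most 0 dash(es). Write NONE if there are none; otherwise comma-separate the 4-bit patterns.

Round 0: 0000✓ 0010✓ 0101✓ 1000✓ 1001✓ 1010✓ 1100✓ 1101✓ 1110✓ 1111✓
Round 1: -000✓ -010✓ -101 00-0✓ 1-00✓ 1-01✓ 1-10✓ 10-0✓ 100-✓ 11-0✓ 11-1✓ 110-✓ 111-✓
Round 2: -0-0 1--0 1-0- 11--
PIs = {-0-0, -101, 1--0, 1-0-, 11--}

NONE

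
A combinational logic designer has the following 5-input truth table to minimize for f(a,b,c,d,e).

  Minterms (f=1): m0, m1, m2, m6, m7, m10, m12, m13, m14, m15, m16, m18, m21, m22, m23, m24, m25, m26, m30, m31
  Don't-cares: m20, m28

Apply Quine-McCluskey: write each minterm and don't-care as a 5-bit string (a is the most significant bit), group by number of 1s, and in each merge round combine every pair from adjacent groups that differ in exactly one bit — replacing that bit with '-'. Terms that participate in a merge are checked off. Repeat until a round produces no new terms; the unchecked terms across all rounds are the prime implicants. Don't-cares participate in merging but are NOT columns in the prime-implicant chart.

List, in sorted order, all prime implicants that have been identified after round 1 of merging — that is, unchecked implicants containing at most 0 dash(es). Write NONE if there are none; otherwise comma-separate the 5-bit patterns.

NONE

Round 0: 00000✓ 00001✓ 00010✓ 00110✓ 00111✓ 01010✓ 01100✓ 01101✓ 01110✓ 01111✓ 10000✓ 10010✓ 10100✓ 10101✓ 10110✓ 10111✓ 11000✓ 11001✓ 11010✓ 11100✓ 11110✓ 11111✓
Round 1: -0000✓ -0010✓ -0110✓ -0111✓ -1010✓ -1100✓ -1110✓ -1111✓ 0-010✓ 0-110✓ 0-111✓ 00-10✓ 000-0✓ 0000- 0011-✓ 01-10✓ 011-0✓ 011-1✓ 0110-✓ 0111-✓ 1-000✓ 1-010✓ 1-100✓ 1-110✓ 1-111✓ 10-00✓ 10-10✓ 100-0✓ 101-0✓ 101-1✓ 1010-✓ 1011-✓ 11-00✓ 11-10✓ 110-0✓ 1100- 111-0✓ 1111-✓
Round 2: --010✓ --110✓ --111✓ -0-10✓ -00-0 -011-✓ -1-10✓ -11-0 -111-✓ 0--10✓ 0-11-✓ 011-- 1--00✓ 1--10✓ 1-0-0✓ 1-1-0✓ 1-11-✓ 10--0✓ 101-- 11--0✓
Round 3: ---10 --11- 1---0
PIs = {---10, --11-, -00-0, -11-0, 0000-, 011--, 1---0, 101--, 1100-}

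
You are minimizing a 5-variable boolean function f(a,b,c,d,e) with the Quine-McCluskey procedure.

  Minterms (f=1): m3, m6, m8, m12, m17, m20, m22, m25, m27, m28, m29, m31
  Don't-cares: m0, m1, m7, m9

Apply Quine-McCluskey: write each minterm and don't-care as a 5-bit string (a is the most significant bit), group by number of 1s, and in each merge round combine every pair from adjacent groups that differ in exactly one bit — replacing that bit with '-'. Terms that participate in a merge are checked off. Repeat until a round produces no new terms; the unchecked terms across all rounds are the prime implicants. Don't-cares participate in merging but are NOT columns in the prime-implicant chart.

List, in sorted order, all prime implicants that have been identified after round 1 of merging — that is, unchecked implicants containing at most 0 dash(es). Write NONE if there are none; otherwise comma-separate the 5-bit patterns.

NONE

[col 0] 00000*, 00001*, 00011*, 00110*, 00111*, 01000*, 01001*, 01100*, 10001*, 10100*, 10110*, 11001*, 11011*, 11100*, 11101*, 11111*
[col 1] -0001*, -0110, -1001*, -1100, 0-000*, 0-001*, 00-11, 000-1, 0000-*, 0011-, 01-00, 0100-*, 1-001*, 1-100, 101-0, 11-01*, 11-11*, 110-1*, 111-1*, 1110-
[col 2] --001, 0-00-, 11--1
Prime implicants: --001, -0110, -1100, 0-00-, 00-11, 000-1, 0011-, 01-00, 1-100, 101-0, 11--1, 1110-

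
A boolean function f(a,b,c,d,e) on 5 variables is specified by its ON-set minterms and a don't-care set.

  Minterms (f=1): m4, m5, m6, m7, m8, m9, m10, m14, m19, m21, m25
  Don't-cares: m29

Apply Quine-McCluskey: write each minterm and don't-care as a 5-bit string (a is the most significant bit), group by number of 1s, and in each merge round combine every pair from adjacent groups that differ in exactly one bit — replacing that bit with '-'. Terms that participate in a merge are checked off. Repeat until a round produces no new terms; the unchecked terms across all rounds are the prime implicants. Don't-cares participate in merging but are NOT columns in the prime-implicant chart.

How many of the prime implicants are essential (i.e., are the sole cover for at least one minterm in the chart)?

2

size-2^0 implicants → 00100(✓)  00101(✓)  00110(✓)  00111(✓)  01000(✓)  01001(✓)  01010(✓)  01110(✓)  10011  10101(✓)  11001(✓)  11101(✓)
size-2^1 implicants → -0101  -1001  0-110  001-0(✓)  001-1(✓)  0010-(✓)  0011-(✓)  01-10  010-0  0100-  1-101  11-01
size-2^2 implicants → 001--
Unchecked terms (primes): -0101, -1001, 0-110, 001--, 01-10, 010-0, 0100-, 1-101, 10011, 11-01
Minterm coverage:
  m4 ⊆ 001-- [E]
  m5 ⊆ -0101,001--
  m6 ⊆ 0-110,001--
  m7 ⊆ 001-- [E]
  m8 ⊆ 010-0,0100-
  m9 ⊆ -1001,0100-
  m10 ⊆ 01-10,010-0
  m14 ⊆ 0-110,01-10
  m19 ⊆ 10011 [E]
  m21 ⊆ -0101,1-101
  m25 ⊆ -1001,11-01
E = {001--, 10011}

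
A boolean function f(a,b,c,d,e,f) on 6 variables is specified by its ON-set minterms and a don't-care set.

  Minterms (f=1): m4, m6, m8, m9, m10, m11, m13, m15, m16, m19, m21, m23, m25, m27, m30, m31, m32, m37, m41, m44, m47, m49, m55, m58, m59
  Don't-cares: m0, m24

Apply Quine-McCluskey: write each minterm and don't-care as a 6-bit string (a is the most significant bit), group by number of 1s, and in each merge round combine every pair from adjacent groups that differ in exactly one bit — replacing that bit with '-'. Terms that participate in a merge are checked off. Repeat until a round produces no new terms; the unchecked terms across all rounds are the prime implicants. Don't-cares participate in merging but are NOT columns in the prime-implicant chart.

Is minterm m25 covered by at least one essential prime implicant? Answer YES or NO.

NO

size-2^0 implicants → 000000(✓)  000100(✓)  000110(✓)  001000(✓)  001001(✓)  001010(✓)  001011(✓)  001101(✓)  001111(✓)  010000(✓)  010011(✓)  010101(✓)  010111(✓)  011000(✓)  011001(✓)  011011(✓)  011110(✓)  011111(✓)  100000(✓)  100101  101001(✓)  101100  101111(✓)  110001  110111(✓)  111010(✓)  111011(✓)
size-2^1 implicants → -00000  -01001  -01111  -10111  -11011  0-0000(✓)  0-1000(✓)  0-1001(✓)  0-1011(✓)  0-1111(✓)  00-000(✓)  000-00  0001-0  001-01(✓)  001-11(✓)  0010-0(✓)  0010-1(✓)  00100-(✓)  00101-(✓)  0011-1(✓)  01-000(✓)  01-011(✓)  01-111(✓)  010-11(✓)  0101-1  011-11(✓)  0110-1(✓)  01100-(✓)  01111-  11101-
size-2^2 implicants → 0--000  0-1-11  0-10-1  0-100-  001--1  0010--  01--11
Unchecked terms (primes): -00000, -01001, -01111, -10111, -11011, 0--000, 0-1-11, 0-10-1, 0-100-, 000-00, 0001-0, 001--1, 0010--, 01--11, 0101-1, 01111-, 100101, 101100, 110001, 11101-
Minterm coverage:
  m4 ⊆ 000-00,0001-0
  m6 ⊆ 0001-0 [E]
  m8 ⊆ 0--000,0-100-,0010--
  m9 ⊆ -01001,0-10-1,0-100-,001--1,0010--
  m10 ⊆ 0010-- [E]
  m11 ⊆ 0-1-11,0-10-1,001--1,0010--
  m13 ⊆ 001--1 [E]
  m15 ⊆ -01111,0-1-11,001--1
  m16 ⊆ 0--000 [E]
  m19 ⊆ 01--11 [E]
  m21 ⊆ 0101-1 [E]
  m23 ⊆ -10111,01--11,0101-1
  m25 ⊆ 0-10-1,0-100-
  m27 ⊆ -11011,0-1-11,0-10-1,01--11
  m30 ⊆ 01111- [E]
  m31 ⊆ 0-1-11,01--11,01111-
  m32 ⊆ -00000 [E]
  m37 ⊆ 100101 [E]
  m41 ⊆ -01001 [E]
  m44 ⊆ 101100 [E]
  m47 ⊆ -01111 [E]
  m49 ⊆ 110001 [E]
  m55 ⊆ -10111 [E]
  m58 ⊆ 11101- [E]
  m59 ⊆ -11011,11101-
E = {-00000, -01001, -01111, -10111, 0--000, 0001-0, 001--1, 0010--, 01--11, 0101-1, 01111-, 100101, 101100, 110001, 11101-}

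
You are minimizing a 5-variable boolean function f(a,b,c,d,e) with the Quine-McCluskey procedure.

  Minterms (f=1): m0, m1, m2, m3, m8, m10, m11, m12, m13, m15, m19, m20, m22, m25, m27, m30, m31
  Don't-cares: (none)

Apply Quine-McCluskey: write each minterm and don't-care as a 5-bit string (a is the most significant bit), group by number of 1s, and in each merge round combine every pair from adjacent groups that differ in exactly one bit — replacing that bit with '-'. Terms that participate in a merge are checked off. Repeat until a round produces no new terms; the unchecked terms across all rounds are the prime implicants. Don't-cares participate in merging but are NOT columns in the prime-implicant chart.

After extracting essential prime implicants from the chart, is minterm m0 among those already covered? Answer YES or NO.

Round 0: 00000✓ 00001✓ 00010✓ 00011✓ 01000✓ 01010✓ 01011✓ 01100✓ 01101✓ 01111✓ 10011✓ 10100✓ 10110✓ 11001✓ 11011✓ 11110✓ 11111✓
Round 1: -0011✓ -1011✓ -1111✓ 0-000✓ 0-010✓ 0-011✓ 000-0✓ 000-1✓ 0000-✓ 0001-✓ 01-00 01-11✓ 010-0✓ 0101-✓ 011-1 0110- 1-011✓ 1-110 101-0 11-11✓ 110-1 1111-
Round 2: --011 -1-11 0-0-0 0-01- 000--
PIs = {--011, -1-11, 0-0-0, 0-01-, 000--, 01-00, 011-1, 0110-, 1-110, 101-0, 110-1, 1111-}
Coverage chart:
  m0: 0-0-0,000--
  m1: 000-- ←essential
  m2: 0-0-0,0-01-,000--
  m3: --011,0-01-,000--
  m8: 0-0-0,01-00
  m10: 0-0-0,0-01-
  m11: --011,-1-11,0-01-
  m12: 01-00,0110-
  m13: 011-1,0110-
  m15: -1-11,011-1
  m19: --011 ←essential
  m20: 101-0 ←essential
  m22: 1-110,101-0
  m25: 110-1 ←essential
  m27: --011,-1-11,110-1
  m30: 1-110,1111-
  m31: -1-11,1111-
Essential: --011, 000--, 101-0, 110-1

YES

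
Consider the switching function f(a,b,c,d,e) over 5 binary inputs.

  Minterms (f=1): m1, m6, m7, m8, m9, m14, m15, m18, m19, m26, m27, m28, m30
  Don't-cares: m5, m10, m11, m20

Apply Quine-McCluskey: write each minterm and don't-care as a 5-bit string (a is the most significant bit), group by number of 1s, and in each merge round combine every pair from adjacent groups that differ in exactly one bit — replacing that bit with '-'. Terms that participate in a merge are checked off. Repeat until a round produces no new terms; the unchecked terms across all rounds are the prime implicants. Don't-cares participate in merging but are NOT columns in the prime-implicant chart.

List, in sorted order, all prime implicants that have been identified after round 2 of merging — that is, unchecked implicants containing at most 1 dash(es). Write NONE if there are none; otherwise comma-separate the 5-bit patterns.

0-001, 00-01, 001-1, 1-100, 111-0

[col 0] 00001*, 00101*, 00110*, 00111*, 01000*, 01001*, 01010*, 01011*, 01110*, 01111*, 10010*, 10011*, 10100*, 11010*, 11011*, 11100*, 11110*
[col 1] -1010*, -1011*, -1110*, 0-001, 0-110*, 0-111*, 00-01, 001-1, 0011-*, 01-10*, 01-11*, 010-0*, 010-1*, 0100-*, 0101-*, 0111-*, 1-010*, 1-011*, 1-100, 1001-*, 11-10*, 1101-*, 111-0
[col 2] -1-10, -101-, 0-11-, 01-1-, 010--, 1-01-
Prime implicants: -1-10, -101-, 0-001, 0-11-, 00-01, 001-1, 01-1-, 010--, 1-01-, 1-100, 111-0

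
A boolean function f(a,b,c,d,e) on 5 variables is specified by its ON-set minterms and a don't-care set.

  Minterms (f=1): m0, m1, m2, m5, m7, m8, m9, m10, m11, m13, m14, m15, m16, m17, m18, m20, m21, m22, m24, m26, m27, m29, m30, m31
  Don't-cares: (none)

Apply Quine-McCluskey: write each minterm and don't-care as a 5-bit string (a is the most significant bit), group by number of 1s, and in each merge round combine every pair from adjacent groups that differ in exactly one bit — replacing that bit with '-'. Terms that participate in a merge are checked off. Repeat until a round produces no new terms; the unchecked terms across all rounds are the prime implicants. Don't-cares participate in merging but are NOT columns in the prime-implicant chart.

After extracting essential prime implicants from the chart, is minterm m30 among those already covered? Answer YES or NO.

Round 0: 00000✓ 00001✓ 00010✓ 00101✓ 00111✓ 01000✓ 01001✓ 01010✓ 01011✓ 01101✓ 01110✓ 01111✓ 10000✓ 10001✓ 10010✓ 10100✓ 10101✓ 10110✓ 11000✓ 11010✓ 11011✓ 11101✓ 11110✓ 11111✓
Round 1: -0000✓ -0001✓ -0010✓ -0101✓ -1000✓ -1010✓ -1011✓ -1101✓ -1110✓ -1111✓ 0-000✓ 0-001✓ 0-010✓ 0-101✓ 0-111✓ 00-01✓ 000-0✓ 0000-✓ 001-1✓ 01-01✓ 01-10✓ 01-11✓ 010-0✓ 010-1✓ 0100-✓ 0101-✓ 011-1✓ 0111-✓ 1-000✓ 1-010✓ 1-101✓ 1-110✓ 10-00✓ 10-01✓ 10-10✓ 100-0✓ 1000-✓ 101-0✓ 1010-✓ 11-10✓ 11-11✓ 110-0✓ 1101-✓ 111-1✓ 1111-✓
Round 2: --000✓ --010✓ --101 -0-01 -00-0✓ -000- -1-10✓ -1-11✓ -10-0✓ -101-✓ -11-1 -111-✓ 0--01 0-0-0✓ 0-00- 0-1-1 01--1 01-1-✓ 010-- 1--10 1-0-0✓ 10--0 10-0- 11-1-✓
Round 3: --0-0 -1-1-
PIs = {--0-0, --101, -0-01, -000-, -1-1-, -11-1, 0--01, 0-00-, 0-1-1, 01--1, 010--, 1--10, 10--0, 10-0-}
Coverage chart:
  m0: --0-0,-000-,0-00-
  m1: -0-01,-000-,0--01,0-00-
  m2: --0-0 ←essential
  m5: --101,-0-01,0--01,0-1-1
  m7: 0-1-1 ←essential
  m8: --0-0,0-00-,010--
  m9: 0--01,0-00-,01--1,010--
  m10: --0-0,-1-1-,010--
  m11: -1-1-,01--1,010--
  m13: --101,-11-1,0--01,0-1-1,01--1
  m14: -1-1- ←essential
  m15: -1-1-,-11-1,0-1-1,01--1
  m16: --0-0,-000-,10--0,10-0-
  m17: -0-01,-000-,10-0-
  m18: --0-0,1--10,10--0
  m20: 10--0,10-0-
  m21: --101,-0-01,10-0-
  m22: 1--10,10--0
  m24: --0-0 ←essential
  m26: --0-0,-1-1-,1--10
  m27: -1-1- ←essential
  m29: --101,-11-1
  m30: -1-1-,1--10
  m31: -1-1-,-11-1
Essential: --0-0, -1-1-, 0-1-1

YES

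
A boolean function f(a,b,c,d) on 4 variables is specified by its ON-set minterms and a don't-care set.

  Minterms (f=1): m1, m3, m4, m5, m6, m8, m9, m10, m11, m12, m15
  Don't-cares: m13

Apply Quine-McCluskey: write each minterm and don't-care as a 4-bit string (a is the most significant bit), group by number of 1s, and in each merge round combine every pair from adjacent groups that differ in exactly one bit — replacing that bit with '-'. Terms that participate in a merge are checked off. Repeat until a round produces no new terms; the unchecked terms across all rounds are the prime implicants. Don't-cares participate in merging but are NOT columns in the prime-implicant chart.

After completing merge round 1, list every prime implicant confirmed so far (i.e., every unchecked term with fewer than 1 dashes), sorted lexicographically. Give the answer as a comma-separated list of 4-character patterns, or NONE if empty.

NONE

Round 0: 0001✓ 0011✓ 0100✓ 0101✓ 0110✓ 1000✓ 1001✓ 1010✓ 1011✓ 1100✓ 1101✓ 1111✓
Round 1: -001✓ -011✓ -100✓ -101✓ 0-01✓ 00-1✓ 01-0 010-✓ 1-00✓ 1-01✓ 1-11✓ 10-0✓ 10-1✓ 100-✓ 101-✓ 11-1✓ 110-✓
Round 2: --01 -0-1 -10- 1--1 1-0- 10--
PIs = {--01, -0-1, -10-, 01-0, 1--1, 1-0-, 10--}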